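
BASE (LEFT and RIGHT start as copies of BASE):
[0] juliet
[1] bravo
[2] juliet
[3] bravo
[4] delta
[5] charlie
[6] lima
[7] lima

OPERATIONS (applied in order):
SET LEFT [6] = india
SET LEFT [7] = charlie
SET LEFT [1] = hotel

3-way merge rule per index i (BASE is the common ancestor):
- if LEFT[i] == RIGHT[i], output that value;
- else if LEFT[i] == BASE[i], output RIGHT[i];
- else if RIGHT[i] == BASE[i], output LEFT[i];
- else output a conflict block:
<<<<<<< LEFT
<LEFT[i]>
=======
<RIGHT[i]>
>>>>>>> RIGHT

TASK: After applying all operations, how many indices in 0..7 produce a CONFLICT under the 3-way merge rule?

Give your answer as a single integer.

Final LEFT:  [juliet, hotel, juliet, bravo, delta, charlie, india, charlie]
Final RIGHT: [juliet, bravo, juliet, bravo, delta, charlie, lima, lima]
i=0: L=juliet R=juliet -> agree -> juliet
i=1: L=hotel, R=bravo=BASE -> take LEFT -> hotel
i=2: L=juliet R=juliet -> agree -> juliet
i=3: L=bravo R=bravo -> agree -> bravo
i=4: L=delta R=delta -> agree -> delta
i=5: L=charlie R=charlie -> agree -> charlie
i=6: L=india, R=lima=BASE -> take LEFT -> india
i=7: L=charlie, R=lima=BASE -> take LEFT -> charlie
Conflict count: 0

Answer: 0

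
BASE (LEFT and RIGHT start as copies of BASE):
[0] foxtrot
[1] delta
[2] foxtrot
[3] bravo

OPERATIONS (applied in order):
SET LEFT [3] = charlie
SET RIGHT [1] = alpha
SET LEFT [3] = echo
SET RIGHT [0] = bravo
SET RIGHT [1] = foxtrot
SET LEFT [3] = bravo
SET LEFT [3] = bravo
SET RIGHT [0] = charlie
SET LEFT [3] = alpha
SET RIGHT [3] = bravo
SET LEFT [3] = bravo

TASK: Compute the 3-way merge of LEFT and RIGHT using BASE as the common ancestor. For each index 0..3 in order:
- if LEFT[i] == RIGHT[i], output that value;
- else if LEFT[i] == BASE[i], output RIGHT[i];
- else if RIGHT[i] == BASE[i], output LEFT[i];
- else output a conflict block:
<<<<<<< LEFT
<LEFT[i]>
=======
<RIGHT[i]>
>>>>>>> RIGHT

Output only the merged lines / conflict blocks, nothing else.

Final LEFT:  [foxtrot, delta, foxtrot, bravo]
Final RIGHT: [charlie, foxtrot, foxtrot, bravo]
i=0: L=foxtrot=BASE, R=charlie -> take RIGHT -> charlie
i=1: L=delta=BASE, R=foxtrot -> take RIGHT -> foxtrot
i=2: L=foxtrot R=foxtrot -> agree -> foxtrot
i=3: L=bravo R=bravo -> agree -> bravo

Answer: charlie
foxtrot
foxtrot
bravo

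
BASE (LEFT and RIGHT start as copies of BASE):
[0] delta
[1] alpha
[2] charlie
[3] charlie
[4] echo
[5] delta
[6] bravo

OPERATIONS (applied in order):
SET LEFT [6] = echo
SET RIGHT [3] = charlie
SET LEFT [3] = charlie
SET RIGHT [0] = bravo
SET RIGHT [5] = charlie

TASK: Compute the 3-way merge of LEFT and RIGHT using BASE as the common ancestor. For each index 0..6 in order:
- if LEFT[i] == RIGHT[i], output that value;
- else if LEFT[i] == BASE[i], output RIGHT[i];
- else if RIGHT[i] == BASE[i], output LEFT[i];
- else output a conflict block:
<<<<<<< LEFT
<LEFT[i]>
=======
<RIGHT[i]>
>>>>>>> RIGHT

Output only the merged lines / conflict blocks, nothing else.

Final LEFT:  [delta, alpha, charlie, charlie, echo, delta, echo]
Final RIGHT: [bravo, alpha, charlie, charlie, echo, charlie, bravo]
i=0: L=delta=BASE, R=bravo -> take RIGHT -> bravo
i=1: L=alpha R=alpha -> agree -> alpha
i=2: L=charlie R=charlie -> agree -> charlie
i=3: L=charlie R=charlie -> agree -> charlie
i=4: L=echo R=echo -> agree -> echo
i=5: L=delta=BASE, R=charlie -> take RIGHT -> charlie
i=6: L=echo, R=bravo=BASE -> take LEFT -> echo

Answer: bravo
alpha
charlie
charlie
echo
charlie
echo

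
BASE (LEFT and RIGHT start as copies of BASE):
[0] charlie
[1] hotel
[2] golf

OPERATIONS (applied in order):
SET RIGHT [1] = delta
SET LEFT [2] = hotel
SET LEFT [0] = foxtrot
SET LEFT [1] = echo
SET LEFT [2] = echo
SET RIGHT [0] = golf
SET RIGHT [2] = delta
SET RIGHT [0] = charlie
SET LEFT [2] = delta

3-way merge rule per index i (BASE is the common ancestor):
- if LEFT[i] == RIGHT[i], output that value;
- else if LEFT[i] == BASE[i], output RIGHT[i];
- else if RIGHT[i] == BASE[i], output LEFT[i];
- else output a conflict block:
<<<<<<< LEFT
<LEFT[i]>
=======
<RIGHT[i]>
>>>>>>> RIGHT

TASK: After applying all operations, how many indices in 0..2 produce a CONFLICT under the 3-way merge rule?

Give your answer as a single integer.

Answer: 1

Derivation:
Final LEFT:  [foxtrot, echo, delta]
Final RIGHT: [charlie, delta, delta]
i=0: L=foxtrot, R=charlie=BASE -> take LEFT -> foxtrot
i=1: BASE=hotel L=echo R=delta all differ -> CONFLICT
i=2: L=delta R=delta -> agree -> delta
Conflict count: 1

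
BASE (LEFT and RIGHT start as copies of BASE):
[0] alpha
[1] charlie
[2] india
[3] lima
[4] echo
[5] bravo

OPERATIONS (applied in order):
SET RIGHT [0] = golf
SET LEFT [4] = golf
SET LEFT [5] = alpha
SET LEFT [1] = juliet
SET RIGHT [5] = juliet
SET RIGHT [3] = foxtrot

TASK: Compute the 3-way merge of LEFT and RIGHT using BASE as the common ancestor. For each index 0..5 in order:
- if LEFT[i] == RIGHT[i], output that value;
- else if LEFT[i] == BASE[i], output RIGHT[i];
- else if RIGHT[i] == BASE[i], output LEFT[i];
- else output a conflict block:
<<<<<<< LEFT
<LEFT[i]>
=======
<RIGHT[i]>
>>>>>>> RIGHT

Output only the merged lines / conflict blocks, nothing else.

Final LEFT:  [alpha, juliet, india, lima, golf, alpha]
Final RIGHT: [golf, charlie, india, foxtrot, echo, juliet]
i=0: L=alpha=BASE, R=golf -> take RIGHT -> golf
i=1: L=juliet, R=charlie=BASE -> take LEFT -> juliet
i=2: L=india R=india -> agree -> india
i=3: L=lima=BASE, R=foxtrot -> take RIGHT -> foxtrot
i=4: L=golf, R=echo=BASE -> take LEFT -> golf
i=5: BASE=bravo L=alpha R=juliet all differ -> CONFLICT

Answer: golf
juliet
india
foxtrot
golf
<<<<<<< LEFT
alpha
=======
juliet
>>>>>>> RIGHT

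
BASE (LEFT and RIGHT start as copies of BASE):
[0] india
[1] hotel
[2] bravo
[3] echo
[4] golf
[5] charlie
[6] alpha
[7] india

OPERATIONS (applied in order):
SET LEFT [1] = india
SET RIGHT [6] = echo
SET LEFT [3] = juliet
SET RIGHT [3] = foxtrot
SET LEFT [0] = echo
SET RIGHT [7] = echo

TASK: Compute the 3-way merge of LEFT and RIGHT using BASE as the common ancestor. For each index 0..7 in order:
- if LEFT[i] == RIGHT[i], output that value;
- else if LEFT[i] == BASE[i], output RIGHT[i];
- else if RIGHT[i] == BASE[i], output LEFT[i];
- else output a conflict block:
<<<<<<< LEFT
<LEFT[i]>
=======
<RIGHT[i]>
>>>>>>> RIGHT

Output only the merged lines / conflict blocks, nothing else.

Final LEFT:  [echo, india, bravo, juliet, golf, charlie, alpha, india]
Final RIGHT: [india, hotel, bravo, foxtrot, golf, charlie, echo, echo]
i=0: L=echo, R=india=BASE -> take LEFT -> echo
i=1: L=india, R=hotel=BASE -> take LEFT -> india
i=2: L=bravo R=bravo -> agree -> bravo
i=3: BASE=echo L=juliet R=foxtrot all differ -> CONFLICT
i=4: L=golf R=golf -> agree -> golf
i=5: L=charlie R=charlie -> agree -> charlie
i=6: L=alpha=BASE, R=echo -> take RIGHT -> echo
i=7: L=india=BASE, R=echo -> take RIGHT -> echo

Answer: echo
india
bravo
<<<<<<< LEFT
juliet
=======
foxtrot
>>>>>>> RIGHT
golf
charlie
echo
echo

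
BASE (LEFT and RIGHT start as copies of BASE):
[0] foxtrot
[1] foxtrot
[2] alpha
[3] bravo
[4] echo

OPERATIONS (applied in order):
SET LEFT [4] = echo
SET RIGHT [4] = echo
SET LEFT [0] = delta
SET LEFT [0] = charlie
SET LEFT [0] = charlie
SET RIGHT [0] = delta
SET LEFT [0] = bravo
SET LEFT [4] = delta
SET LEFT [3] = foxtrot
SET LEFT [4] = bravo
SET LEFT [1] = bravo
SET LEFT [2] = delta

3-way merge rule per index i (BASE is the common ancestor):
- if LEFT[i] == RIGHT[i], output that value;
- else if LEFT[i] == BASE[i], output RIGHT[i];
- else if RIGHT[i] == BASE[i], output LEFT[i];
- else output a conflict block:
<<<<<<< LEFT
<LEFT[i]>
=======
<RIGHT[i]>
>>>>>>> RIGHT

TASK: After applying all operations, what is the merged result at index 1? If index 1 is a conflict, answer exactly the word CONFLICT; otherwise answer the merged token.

Final LEFT:  [bravo, bravo, delta, foxtrot, bravo]
Final RIGHT: [delta, foxtrot, alpha, bravo, echo]
i=0: BASE=foxtrot L=bravo R=delta all differ -> CONFLICT
i=1: L=bravo, R=foxtrot=BASE -> take LEFT -> bravo
i=2: L=delta, R=alpha=BASE -> take LEFT -> delta
i=3: L=foxtrot, R=bravo=BASE -> take LEFT -> foxtrot
i=4: L=bravo, R=echo=BASE -> take LEFT -> bravo
Index 1 -> bravo

Answer: bravo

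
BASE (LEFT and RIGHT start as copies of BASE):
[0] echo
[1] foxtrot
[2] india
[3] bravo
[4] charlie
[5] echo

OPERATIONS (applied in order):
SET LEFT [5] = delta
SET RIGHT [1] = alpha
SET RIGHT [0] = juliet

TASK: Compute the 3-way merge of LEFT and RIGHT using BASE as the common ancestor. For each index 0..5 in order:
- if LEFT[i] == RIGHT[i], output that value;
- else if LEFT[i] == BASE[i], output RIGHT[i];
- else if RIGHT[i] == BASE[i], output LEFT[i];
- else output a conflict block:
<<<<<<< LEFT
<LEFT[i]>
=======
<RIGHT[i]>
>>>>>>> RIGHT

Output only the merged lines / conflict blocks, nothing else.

Final LEFT:  [echo, foxtrot, india, bravo, charlie, delta]
Final RIGHT: [juliet, alpha, india, bravo, charlie, echo]
i=0: L=echo=BASE, R=juliet -> take RIGHT -> juliet
i=1: L=foxtrot=BASE, R=alpha -> take RIGHT -> alpha
i=2: L=india R=india -> agree -> india
i=3: L=bravo R=bravo -> agree -> bravo
i=4: L=charlie R=charlie -> agree -> charlie
i=5: L=delta, R=echo=BASE -> take LEFT -> delta

Answer: juliet
alpha
india
bravo
charlie
delta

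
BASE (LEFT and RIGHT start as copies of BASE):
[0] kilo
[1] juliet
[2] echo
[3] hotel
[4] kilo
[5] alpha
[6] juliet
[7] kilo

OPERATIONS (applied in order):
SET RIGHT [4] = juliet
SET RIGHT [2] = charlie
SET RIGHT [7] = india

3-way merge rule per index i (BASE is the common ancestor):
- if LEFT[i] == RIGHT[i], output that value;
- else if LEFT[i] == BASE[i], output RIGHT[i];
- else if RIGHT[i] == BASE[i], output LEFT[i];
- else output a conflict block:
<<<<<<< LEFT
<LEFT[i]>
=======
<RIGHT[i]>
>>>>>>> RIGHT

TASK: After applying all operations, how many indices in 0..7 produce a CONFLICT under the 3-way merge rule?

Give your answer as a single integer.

Answer: 0

Derivation:
Final LEFT:  [kilo, juliet, echo, hotel, kilo, alpha, juliet, kilo]
Final RIGHT: [kilo, juliet, charlie, hotel, juliet, alpha, juliet, india]
i=0: L=kilo R=kilo -> agree -> kilo
i=1: L=juliet R=juliet -> agree -> juliet
i=2: L=echo=BASE, R=charlie -> take RIGHT -> charlie
i=3: L=hotel R=hotel -> agree -> hotel
i=4: L=kilo=BASE, R=juliet -> take RIGHT -> juliet
i=5: L=alpha R=alpha -> agree -> alpha
i=6: L=juliet R=juliet -> agree -> juliet
i=7: L=kilo=BASE, R=india -> take RIGHT -> india
Conflict count: 0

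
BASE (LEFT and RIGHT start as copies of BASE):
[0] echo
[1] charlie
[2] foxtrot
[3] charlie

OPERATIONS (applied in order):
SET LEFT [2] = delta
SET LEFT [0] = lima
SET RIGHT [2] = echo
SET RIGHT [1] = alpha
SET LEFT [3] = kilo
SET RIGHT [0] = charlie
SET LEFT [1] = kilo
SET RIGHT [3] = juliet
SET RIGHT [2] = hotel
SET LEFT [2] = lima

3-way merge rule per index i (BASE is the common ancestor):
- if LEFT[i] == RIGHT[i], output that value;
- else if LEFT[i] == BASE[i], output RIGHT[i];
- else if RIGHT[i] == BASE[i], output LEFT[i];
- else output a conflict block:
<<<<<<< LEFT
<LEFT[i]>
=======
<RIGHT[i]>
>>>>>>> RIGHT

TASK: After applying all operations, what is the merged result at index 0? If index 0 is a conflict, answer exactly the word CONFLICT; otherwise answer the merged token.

Answer: CONFLICT

Derivation:
Final LEFT:  [lima, kilo, lima, kilo]
Final RIGHT: [charlie, alpha, hotel, juliet]
i=0: BASE=echo L=lima R=charlie all differ -> CONFLICT
i=1: BASE=charlie L=kilo R=alpha all differ -> CONFLICT
i=2: BASE=foxtrot L=lima R=hotel all differ -> CONFLICT
i=3: BASE=charlie L=kilo R=juliet all differ -> CONFLICT
Index 0 -> CONFLICT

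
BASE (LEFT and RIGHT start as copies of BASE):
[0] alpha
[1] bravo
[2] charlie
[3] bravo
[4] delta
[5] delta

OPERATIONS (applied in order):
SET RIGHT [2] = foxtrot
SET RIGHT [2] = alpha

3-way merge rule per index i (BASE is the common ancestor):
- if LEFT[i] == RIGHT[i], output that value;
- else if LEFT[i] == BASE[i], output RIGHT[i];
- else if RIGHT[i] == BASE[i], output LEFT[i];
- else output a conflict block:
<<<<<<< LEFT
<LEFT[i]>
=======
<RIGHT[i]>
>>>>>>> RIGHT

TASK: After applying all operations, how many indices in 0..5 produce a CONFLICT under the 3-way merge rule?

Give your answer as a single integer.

Final LEFT:  [alpha, bravo, charlie, bravo, delta, delta]
Final RIGHT: [alpha, bravo, alpha, bravo, delta, delta]
i=0: L=alpha R=alpha -> agree -> alpha
i=1: L=bravo R=bravo -> agree -> bravo
i=2: L=charlie=BASE, R=alpha -> take RIGHT -> alpha
i=3: L=bravo R=bravo -> agree -> bravo
i=4: L=delta R=delta -> agree -> delta
i=5: L=delta R=delta -> agree -> delta
Conflict count: 0

Answer: 0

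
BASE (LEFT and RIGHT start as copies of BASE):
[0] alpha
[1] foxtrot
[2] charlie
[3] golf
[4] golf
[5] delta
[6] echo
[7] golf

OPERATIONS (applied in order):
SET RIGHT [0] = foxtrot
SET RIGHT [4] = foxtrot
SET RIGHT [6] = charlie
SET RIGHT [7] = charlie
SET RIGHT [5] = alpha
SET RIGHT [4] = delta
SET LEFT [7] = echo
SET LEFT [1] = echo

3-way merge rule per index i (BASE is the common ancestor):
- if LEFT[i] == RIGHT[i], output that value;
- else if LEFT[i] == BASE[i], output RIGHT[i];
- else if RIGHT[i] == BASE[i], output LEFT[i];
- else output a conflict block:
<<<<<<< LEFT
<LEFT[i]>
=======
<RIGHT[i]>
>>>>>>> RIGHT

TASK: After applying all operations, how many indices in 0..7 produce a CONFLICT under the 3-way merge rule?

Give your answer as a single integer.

Final LEFT:  [alpha, echo, charlie, golf, golf, delta, echo, echo]
Final RIGHT: [foxtrot, foxtrot, charlie, golf, delta, alpha, charlie, charlie]
i=0: L=alpha=BASE, R=foxtrot -> take RIGHT -> foxtrot
i=1: L=echo, R=foxtrot=BASE -> take LEFT -> echo
i=2: L=charlie R=charlie -> agree -> charlie
i=3: L=golf R=golf -> agree -> golf
i=4: L=golf=BASE, R=delta -> take RIGHT -> delta
i=5: L=delta=BASE, R=alpha -> take RIGHT -> alpha
i=6: L=echo=BASE, R=charlie -> take RIGHT -> charlie
i=7: BASE=golf L=echo R=charlie all differ -> CONFLICT
Conflict count: 1

Answer: 1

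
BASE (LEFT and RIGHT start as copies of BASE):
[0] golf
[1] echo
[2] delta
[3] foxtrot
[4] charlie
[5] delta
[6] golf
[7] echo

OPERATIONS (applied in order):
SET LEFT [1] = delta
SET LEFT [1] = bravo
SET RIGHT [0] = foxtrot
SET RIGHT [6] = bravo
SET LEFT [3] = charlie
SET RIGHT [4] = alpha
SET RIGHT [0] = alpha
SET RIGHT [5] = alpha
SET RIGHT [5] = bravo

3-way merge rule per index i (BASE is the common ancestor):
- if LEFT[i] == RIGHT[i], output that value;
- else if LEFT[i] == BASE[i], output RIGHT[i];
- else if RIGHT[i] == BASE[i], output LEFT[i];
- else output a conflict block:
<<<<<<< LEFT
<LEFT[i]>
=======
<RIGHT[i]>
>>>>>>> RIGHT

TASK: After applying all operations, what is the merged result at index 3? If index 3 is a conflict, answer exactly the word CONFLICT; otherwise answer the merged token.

Final LEFT:  [golf, bravo, delta, charlie, charlie, delta, golf, echo]
Final RIGHT: [alpha, echo, delta, foxtrot, alpha, bravo, bravo, echo]
i=0: L=golf=BASE, R=alpha -> take RIGHT -> alpha
i=1: L=bravo, R=echo=BASE -> take LEFT -> bravo
i=2: L=delta R=delta -> agree -> delta
i=3: L=charlie, R=foxtrot=BASE -> take LEFT -> charlie
i=4: L=charlie=BASE, R=alpha -> take RIGHT -> alpha
i=5: L=delta=BASE, R=bravo -> take RIGHT -> bravo
i=6: L=golf=BASE, R=bravo -> take RIGHT -> bravo
i=7: L=echo R=echo -> agree -> echo
Index 3 -> charlie

Answer: charlie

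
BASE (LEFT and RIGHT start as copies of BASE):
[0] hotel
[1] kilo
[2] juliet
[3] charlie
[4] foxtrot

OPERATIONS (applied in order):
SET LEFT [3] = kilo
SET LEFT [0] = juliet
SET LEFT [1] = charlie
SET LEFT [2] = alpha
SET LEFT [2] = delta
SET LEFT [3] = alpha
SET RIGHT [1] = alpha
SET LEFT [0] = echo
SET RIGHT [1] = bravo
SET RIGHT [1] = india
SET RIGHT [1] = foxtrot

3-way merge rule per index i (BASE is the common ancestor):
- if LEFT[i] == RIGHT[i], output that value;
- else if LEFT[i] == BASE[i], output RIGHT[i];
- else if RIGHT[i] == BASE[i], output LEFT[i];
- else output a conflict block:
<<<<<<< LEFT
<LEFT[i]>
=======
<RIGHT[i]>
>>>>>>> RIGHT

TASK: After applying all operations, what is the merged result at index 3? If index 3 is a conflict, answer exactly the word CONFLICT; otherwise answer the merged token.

Answer: alpha

Derivation:
Final LEFT:  [echo, charlie, delta, alpha, foxtrot]
Final RIGHT: [hotel, foxtrot, juliet, charlie, foxtrot]
i=0: L=echo, R=hotel=BASE -> take LEFT -> echo
i=1: BASE=kilo L=charlie R=foxtrot all differ -> CONFLICT
i=2: L=delta, R=juliet=BASE -> take LEFT -> delta
i=3: L=alpha, R=charlie=BASE -> take LEFT -> alpha
i=4: L=foxtrot R=foxtrot -> agree -> foxtrot
Index 3 -> alpha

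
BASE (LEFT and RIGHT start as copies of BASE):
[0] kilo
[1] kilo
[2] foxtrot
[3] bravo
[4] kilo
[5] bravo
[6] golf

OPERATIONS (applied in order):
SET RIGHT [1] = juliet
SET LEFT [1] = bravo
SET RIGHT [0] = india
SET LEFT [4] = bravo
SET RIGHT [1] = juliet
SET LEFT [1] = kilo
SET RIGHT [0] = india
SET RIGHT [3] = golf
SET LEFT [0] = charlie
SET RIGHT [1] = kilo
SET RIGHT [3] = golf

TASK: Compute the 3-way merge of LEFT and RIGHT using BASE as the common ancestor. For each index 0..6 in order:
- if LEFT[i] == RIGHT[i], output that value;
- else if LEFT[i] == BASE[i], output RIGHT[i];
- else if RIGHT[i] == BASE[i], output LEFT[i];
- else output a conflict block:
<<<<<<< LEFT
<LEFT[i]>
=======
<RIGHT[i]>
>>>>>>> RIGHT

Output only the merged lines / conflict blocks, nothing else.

Final LEFT:  [charlie, kilo, foxtrot, bravo, bravo, bravo, golf]
Final RIGHT: [india, kilo, foxtrot, golf, kilo, bravo, golf]
i=0: BASE=kilo L=charlie R=india all differ -> CONFLICT
i=1: L=kilo R=kilo -> agree -> kilo
i=2: L=foxtrot R=foxtrot -> agree -> foxtrot
i=3: L=bravo=BASE, R=golf -> take RIGHT -> golf
i=4: L=bravo, R=kilo=BASE -> take LEFT -> bravo
i=5: L=bravo R=bravo -> agree -> bravo
i=6: L=golf R=golf -> agree -> golf

Answer: <<<<<<< LEFT
charlie
=======
india
>>>>>>> RIGHT
kilo
foxtrot
golf
bravo
bravo
golf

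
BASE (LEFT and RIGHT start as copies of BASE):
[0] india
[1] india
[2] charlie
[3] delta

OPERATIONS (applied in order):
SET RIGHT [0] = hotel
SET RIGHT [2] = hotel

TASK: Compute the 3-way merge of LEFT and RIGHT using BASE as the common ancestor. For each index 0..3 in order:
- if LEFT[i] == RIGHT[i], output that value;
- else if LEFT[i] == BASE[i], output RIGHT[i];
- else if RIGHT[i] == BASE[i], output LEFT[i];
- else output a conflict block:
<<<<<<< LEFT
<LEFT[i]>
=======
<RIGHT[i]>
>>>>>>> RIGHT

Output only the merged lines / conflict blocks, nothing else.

Final LEFT:  [india, india, charlie, delta]
Final RIGHT: [hotel, india, hotel, delta]
i=0: L=india=BASE, R=hotel -> take RIGHT -> hotel
i=1: L=india R=india -> agree -> india
i=2: L=charlie=BASE, R=hotel -> take RIGHT -> hotel
i=3: L=delta R=delta -> agree -> delta

Answer: hotel
india
hotel
delta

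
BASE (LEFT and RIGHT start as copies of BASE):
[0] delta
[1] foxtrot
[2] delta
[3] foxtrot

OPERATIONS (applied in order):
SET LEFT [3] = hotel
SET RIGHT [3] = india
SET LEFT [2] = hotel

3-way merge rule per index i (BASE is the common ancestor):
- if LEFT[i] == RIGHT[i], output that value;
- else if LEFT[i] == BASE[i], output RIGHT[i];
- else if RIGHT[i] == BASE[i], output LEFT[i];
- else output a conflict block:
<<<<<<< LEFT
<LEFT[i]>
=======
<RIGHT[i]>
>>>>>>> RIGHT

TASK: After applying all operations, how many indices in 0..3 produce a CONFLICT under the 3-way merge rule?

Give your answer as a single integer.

Answer: 1

Derivation:
Final LEFT:  [delta, foxtrot, hotel, hotel]
Final RIGHT: [delta, foxtrot, delta, india]
i=0: L=delta R=delta -> agree -> delta
i=1: L=foxtrot R=foxtrot -> agree -> foxtrot
i=2: L=hotel, R=delta=BASE -> take LEFT -> hotel
i=3: BASE=foxtrot L=hotel R=india all differ -> CONFLICT
Conflict count: 1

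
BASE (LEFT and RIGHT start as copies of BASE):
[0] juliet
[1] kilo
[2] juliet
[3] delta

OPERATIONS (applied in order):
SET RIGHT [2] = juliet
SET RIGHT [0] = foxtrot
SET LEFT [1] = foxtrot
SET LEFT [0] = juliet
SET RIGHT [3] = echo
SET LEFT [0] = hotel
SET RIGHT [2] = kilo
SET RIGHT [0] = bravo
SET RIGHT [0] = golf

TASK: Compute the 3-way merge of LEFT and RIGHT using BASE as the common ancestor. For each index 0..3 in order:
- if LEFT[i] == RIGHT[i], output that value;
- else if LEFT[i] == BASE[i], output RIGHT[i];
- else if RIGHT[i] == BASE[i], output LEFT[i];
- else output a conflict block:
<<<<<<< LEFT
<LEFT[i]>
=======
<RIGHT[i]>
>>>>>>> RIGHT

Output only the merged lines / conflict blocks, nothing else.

Answer: <<<<<<< LEFT
hotel
=======
golf
>>>>>>> RIGHT
foxtrot
kilo
echo

Derivation:
Final LEFT:  [hotel, foxtrot, juliet, delta]
Final RIGHT: [golf, kilo, kilo, echo]
i=0: BASE=juliet L=hotel R=golf all differ -> CONFLICT
i=1: L=foxtrot, R=kilo=BASE -> take LEFT -> foxtrot
i=2: L=juliet=BASE, R=kilo -> take RIGHT -> kilo
i=3: L=delta=BASE, R=echo -> take RIGHT -> echo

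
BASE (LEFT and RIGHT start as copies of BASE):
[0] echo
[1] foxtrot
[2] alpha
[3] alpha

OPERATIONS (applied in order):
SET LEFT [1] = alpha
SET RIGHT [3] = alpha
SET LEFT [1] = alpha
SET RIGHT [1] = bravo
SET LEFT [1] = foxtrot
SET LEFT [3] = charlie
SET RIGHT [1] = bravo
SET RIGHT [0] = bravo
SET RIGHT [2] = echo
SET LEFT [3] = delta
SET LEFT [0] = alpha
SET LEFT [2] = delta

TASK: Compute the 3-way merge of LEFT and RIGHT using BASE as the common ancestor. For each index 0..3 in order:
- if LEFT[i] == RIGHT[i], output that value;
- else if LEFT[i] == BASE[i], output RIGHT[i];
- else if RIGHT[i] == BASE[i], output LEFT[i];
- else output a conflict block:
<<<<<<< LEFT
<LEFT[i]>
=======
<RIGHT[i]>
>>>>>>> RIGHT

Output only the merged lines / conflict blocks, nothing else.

Answer: <<<<<<< LEFT
alpha
=======
bravo
>>>>>>> RIGHT
bravo
<<<<<<< LEFT
delta
=======
echo
>>>>>>> RIGHT
delta

Derivation:
Final LEFT:  [alpha, foxtrot, delta, delta]
Final RIGHT: [bravo, bravo, echo, alpha]
i=0: BASE=echo L=alpha R=bravo all differ -> CONFLICT
i=1: L=foxtrot=BASE, R=bravo -> take RIGHT -> bravo
i=2: BASE=alpha L=delta R=echo all differ -> CONFLICT
i=3: L=delta, R=alpha=BASE -> take LEFT -> delta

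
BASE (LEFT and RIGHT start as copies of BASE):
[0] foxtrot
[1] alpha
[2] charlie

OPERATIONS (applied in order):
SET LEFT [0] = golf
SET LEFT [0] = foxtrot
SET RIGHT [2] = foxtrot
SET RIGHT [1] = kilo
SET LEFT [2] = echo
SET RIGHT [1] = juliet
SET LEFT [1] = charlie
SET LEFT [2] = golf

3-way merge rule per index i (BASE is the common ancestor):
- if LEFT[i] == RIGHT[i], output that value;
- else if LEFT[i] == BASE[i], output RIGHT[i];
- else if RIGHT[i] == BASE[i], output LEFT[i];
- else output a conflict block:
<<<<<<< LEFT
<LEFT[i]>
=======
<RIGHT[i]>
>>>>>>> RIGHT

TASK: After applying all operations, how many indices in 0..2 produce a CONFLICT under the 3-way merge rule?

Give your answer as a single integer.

Final LEFT:  [foxtrot, charlie, golf]
Final RIGHT: [foxtrot, juliet, foxtrot]
i=0: L=foxtrot R=foxtrot -> agree -> foxtrot
i=1: BASE=alpha L=charlie R=juliet all differ -> CONFLICT
i=2: BASE=charlie L=golf R=foxtrot all differ -> CONFLICT
Conflict count: 2

Answer: 2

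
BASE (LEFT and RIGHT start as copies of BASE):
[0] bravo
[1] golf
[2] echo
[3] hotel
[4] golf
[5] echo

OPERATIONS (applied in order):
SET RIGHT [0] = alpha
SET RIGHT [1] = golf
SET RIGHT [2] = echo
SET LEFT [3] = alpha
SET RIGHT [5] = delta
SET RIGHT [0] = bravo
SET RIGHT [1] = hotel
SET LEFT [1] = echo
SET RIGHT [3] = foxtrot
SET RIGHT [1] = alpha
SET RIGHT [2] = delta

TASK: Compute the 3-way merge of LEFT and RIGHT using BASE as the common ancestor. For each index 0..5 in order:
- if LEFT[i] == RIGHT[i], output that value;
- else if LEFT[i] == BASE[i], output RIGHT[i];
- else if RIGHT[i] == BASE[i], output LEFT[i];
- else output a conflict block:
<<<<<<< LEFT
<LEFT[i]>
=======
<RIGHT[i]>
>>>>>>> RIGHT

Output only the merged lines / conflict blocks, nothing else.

Answer: bravo
<<<<<<< LEFT
echo
=======
alpha
>>>>>>> RIGHT
delta
<<<<<<< LEFT
alpha
=======
foxtrot
>>>>>>> RIGHT
golf
delta

Derivation:
Final LEFT:  [bravo, echo, echo, alpha, golf, echo]
Final RIGHT: [bravo, alpha, delta, foxtrot, golf, delta]
i=0: L=bravo R=bravo -> agree -> bravo
i=1: BASE=golf L=echo R=alpha all differ -> CONFLICT
i=2: L=echo=BASE, R=delta -> take RIGHT -> delta
i=3: BASE=hotel L=alpha R=foxtrot all differ -> CONFLICT
i=4: L=golf R=golf -> agree -> golf
i=5: L=echo=BASE, R=delta -> take RIGHT -> delta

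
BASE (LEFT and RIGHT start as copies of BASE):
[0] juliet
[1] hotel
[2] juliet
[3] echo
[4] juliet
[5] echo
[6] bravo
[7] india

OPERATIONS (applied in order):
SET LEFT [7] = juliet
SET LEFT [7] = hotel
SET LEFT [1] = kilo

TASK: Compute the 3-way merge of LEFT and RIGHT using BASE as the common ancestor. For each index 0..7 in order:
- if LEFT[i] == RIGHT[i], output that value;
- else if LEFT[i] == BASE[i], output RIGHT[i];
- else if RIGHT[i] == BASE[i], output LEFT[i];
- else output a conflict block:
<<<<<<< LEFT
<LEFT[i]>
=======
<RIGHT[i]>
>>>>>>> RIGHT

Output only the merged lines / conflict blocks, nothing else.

Final LEFT:  [juliet, kilo, juliet, echo, juliet, echo, bravo, hotel]
Final RIGHT: [juliet, hotel, juliet, echo, juliet, echo, bravo, india]
i=0: L=juliet R=juliet -> agree -> juliet
i=1: L=kilo, R=hotel=BASE -> take LEFT -> kilo
i=2: L=juliet R=juliet -> agree -> juliet
i=3: L=echo R=echo -> agree -> echo
i=4: L=juliet R=juliet -> agree -> juliet
i=5: L=echo R=echo -> agree -> echo
i=6: L=bravo R=bravo -> agree -> bravo
i=7: L=hotel, R=india=BASE -> take LEFT -> hotel

Answer: juliet
kilo
juliet
echo
juliet
echo
bravo
hotel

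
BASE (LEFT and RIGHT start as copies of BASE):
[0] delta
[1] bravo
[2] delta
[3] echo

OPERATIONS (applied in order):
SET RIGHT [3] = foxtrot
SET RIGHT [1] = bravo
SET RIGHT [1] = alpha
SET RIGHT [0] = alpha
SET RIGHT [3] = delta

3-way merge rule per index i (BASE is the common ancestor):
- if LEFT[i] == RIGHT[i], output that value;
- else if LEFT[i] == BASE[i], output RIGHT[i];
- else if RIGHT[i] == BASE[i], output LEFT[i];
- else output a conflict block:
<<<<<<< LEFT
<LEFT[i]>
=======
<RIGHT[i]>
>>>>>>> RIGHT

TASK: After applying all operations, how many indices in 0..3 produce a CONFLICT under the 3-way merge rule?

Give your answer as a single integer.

Final LEFT:  [delta, bravo, delta, echo]
Final RIGHT: [alpha, alpha, delta, delta]
i=0: L=delta=BASE, R=alpha -> take RIGHT -> alpha
i=1: L=bravo=BASE, R=alpha -> take RIGHT -> alpha
i=2: L=delta R=delta -> agree -> delta
i=3: L=echo=BASE, R=delta -> take RIGHT -> delta
Conflict count: 0

Answer: 0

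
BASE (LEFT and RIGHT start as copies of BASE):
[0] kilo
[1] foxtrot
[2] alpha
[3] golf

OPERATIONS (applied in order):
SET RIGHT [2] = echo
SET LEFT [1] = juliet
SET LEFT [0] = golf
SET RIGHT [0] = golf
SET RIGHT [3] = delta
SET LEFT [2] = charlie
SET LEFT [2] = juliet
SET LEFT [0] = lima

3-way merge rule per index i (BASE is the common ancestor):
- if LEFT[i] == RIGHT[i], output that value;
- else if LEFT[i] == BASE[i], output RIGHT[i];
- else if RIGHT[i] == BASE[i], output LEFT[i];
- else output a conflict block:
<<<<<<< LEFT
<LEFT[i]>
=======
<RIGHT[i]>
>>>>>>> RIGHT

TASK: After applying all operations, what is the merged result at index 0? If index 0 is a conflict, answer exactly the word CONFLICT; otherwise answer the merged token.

Answer: CONFLICT

Derivation:
Final LEFT:  [lima, juliet, juliet, golf]
Final RIGHT: [golf, foxtrot, echo, delta]
i=0: BASE=kilo L=lima R=golf all differ -> CONFLICT
i=1: L=juliet, R=foxtrot=BASE -> take LEFT -> juliet
i=2: BASE=alpha L=juliet R=echo all differ -> CONFLICT
i=3: L=golf=BASE, R=delta -> take RIGHT -> delta
Index 0 -> CONFLICT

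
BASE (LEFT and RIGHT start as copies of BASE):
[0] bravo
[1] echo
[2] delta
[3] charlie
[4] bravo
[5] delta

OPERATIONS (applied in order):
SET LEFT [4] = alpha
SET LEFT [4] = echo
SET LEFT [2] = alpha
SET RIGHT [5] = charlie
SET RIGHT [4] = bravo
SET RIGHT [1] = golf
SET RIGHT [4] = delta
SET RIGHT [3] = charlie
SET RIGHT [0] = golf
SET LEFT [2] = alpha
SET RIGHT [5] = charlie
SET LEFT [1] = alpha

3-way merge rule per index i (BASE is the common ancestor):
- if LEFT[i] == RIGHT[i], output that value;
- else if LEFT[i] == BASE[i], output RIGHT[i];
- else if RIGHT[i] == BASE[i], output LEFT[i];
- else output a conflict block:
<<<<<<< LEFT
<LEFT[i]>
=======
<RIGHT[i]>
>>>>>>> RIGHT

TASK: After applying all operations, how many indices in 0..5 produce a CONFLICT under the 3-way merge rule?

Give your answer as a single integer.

Final LEFT:  [bravo, alpha, alpha, charlie, echo, delta]
Final RIGHT: [golf, golf, delta, charlie, delta, charlie]
i=0: L=bravo=BASE, R=golf -> take RIGHT -> golf
i=1: BASE=echo L=alpha R=golf all differ -> CONFLICT
i=2: L=alpha, R=delta=BASE -> take LEFT -> alpha
i=3: L=charlie R=charlie -> agree -> charlie
i=4: BASE=bravo L=echo R=delta all differ -> CONFLICT
i=5: L=delta=BASE, R=charlie -> take RIGHT -> charlie
Conflict count: 2

Answer: 2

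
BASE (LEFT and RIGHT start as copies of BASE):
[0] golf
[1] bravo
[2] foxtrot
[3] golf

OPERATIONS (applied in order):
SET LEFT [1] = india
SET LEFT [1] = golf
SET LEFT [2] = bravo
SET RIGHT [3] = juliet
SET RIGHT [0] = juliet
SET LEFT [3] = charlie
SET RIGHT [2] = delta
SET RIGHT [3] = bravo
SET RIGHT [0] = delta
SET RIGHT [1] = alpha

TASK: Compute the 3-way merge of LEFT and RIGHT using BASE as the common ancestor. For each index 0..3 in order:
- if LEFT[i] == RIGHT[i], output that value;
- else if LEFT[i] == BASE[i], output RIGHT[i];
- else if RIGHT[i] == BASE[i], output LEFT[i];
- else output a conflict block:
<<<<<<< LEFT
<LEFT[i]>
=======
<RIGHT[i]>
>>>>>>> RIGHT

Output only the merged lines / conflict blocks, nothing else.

Final LEFT:  [golf, golf, bravo, charlie]
Final RIGHT: [delta, alpha, delta, bravo]
i=0: L=golf=BASE, R=delta -> take RIGHT -> delta
i=1: BASE=bravo L=golf R=alpha all differ -> CONFLICT
i=2: BASE=foxtrot L=bravo R=delta all differ -> CONFLICT
i=3: BASE=golf L=charlie R=bravo all differ -> CONFLICT

Answer: delta
<<<<<<< LEFT
golf
=======
alpha
>>>>>>> RIGHT
<<<<<<< LEFT
bravo
=======
delta
>>>>>>> RIGHT
<<<<<<< LEFT
charlie
=======
bravo
>>>>>>> RIGHT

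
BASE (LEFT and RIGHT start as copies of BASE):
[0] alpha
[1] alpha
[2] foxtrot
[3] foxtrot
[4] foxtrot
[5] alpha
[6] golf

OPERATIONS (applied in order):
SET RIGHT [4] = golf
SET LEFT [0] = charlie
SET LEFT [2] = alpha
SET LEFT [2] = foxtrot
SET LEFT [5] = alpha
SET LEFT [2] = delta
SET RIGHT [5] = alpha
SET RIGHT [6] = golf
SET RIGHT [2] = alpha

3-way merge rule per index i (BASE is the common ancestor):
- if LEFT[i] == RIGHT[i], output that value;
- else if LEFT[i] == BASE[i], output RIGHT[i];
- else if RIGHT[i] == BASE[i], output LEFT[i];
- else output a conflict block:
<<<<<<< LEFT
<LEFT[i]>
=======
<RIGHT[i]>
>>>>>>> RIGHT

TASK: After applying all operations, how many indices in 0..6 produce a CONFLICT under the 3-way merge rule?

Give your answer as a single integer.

Answer: 1

Derivation:
Final LEFT:  [charlie, alpha, delta, foxtrot, foxtrot, alpha, golf]
Final RIGHT: [alpha, alpha, alpha, foxtrot, golf, alpha, golf]
i=0: L=charlie, R=alpha=BASE -> take LEFT -> charlie
i=1: L=alpha R=alpha -> agree -> alpha
i=2: BASE=foxtrot L=delta R=alpha all differ -> CONFLICT
i=3: L=foxtrot R=foxtrot -> agree -> foxtrot
i=4: L=foxtrot=BASE, R=golf -> take RIGHT -> golf
i=5: L=alpha R=alpha -> agree -> alpha
i=6: L=golf R=golf -> agree -> golf
Conflict count: 1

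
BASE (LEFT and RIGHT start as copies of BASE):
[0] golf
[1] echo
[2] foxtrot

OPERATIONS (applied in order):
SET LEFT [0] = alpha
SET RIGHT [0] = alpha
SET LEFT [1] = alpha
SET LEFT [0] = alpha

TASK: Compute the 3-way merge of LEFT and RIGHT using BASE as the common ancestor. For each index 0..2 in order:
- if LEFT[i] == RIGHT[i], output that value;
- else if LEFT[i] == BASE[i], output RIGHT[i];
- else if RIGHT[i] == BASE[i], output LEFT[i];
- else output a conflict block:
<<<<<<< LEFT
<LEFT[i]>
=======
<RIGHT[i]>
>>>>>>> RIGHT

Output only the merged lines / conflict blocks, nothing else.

Answer: alpha
alpha
foxtrot

Derivation:
Final LEFT:  [alpha, alpha, foxtrot]
Final RIGHT: [alpha, echo, foxtrot]
i=0: L=alpha R=alpha -> agree -> alpha
i=1: L=alpha, R=echo=BASE -> take LEFT -> alpha
i=2: L=foxtrot R=foxtrot -> agree -> foxtrot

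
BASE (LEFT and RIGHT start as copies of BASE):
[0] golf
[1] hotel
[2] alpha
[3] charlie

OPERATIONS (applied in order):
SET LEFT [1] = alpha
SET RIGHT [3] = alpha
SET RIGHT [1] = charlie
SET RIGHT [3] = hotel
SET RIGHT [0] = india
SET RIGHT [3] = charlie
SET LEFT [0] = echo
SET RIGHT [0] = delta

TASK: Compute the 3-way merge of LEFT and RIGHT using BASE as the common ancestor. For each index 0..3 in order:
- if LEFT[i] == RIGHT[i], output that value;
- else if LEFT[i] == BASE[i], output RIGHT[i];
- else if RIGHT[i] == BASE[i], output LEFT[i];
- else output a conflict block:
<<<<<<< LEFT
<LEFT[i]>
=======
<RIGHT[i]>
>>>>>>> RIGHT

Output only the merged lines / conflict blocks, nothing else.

Final LEFT:  [echo, alpha, alpha, charlie]
Final RIGHT: [delta, charlie, alpha, charlie]
i=0: BASE=golf L=echo R=delta all differ -> CONFLICT
i=1: BASE=hotel L=alpha R=charlie all differ -> CONFLICT
i=2: L=alpha R=alpha -> agree -> alpha
i=3: L=charlie R=charlie -> agree -> charlie

Answer: <<<<<<< LEFT
echo
=======
delta
>>>>>>> RIGHT
<<<<<<< LEFT
alpha
=======
charlie
>>>>>>> RIGHT
alpha
charlie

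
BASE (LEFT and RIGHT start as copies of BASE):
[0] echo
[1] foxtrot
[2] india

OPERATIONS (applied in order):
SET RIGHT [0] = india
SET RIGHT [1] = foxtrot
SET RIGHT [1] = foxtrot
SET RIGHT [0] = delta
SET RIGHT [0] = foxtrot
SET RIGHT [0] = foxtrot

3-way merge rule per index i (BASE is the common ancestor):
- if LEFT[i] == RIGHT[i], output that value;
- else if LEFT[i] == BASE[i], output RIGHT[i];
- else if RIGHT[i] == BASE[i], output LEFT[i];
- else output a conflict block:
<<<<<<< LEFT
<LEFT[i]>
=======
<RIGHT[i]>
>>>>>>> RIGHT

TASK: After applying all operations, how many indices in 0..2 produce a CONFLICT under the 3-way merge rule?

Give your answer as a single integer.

Final LEFT:  [echo, foxtrot, india]
Final RIGHT: [foxtrot, foxtrot, india]
i=0: L=echo=BASE, R=foxtrot -> take RIGHT -> foxtrot
i=1: L=foxtrot R=foxtrot -> agree -> foxtrot
i=2: L=india R=india -> agree -> india
Conflict count: 0

Answer: 0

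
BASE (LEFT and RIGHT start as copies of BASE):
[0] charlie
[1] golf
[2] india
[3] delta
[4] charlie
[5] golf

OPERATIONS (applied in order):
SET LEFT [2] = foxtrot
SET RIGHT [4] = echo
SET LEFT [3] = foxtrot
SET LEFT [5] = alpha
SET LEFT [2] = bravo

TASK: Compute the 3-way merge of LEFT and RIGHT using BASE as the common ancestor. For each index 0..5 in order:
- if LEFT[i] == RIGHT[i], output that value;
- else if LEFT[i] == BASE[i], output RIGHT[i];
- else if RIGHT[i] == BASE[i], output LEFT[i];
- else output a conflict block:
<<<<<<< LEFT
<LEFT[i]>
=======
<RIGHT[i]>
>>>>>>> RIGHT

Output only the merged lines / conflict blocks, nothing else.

Final LEFT:  [charlie, golf, bravo, foxtrot, charlie, alpha]
Final RIGHT: [charlie, golf, india, delta, echo, golf]
i=0: L=charlie R=charlie -> agree -> charlie
i=1: L=golf R=golf -> agree -> golf
i=2: L=bravo, R=india=BASE -> take LEFT -> bravo
i=3: L=foxtrot, R=delta=BASE -> take LEFT -> foxtrot
i=4: L=charlie=BASE, R=echo -> take RIGHT -> echo
i=5: L=alpha, R=golf=BASE -> take LEFT -> alpha

Answer: charlie
golf
bravo
foxtrot
echo
alpha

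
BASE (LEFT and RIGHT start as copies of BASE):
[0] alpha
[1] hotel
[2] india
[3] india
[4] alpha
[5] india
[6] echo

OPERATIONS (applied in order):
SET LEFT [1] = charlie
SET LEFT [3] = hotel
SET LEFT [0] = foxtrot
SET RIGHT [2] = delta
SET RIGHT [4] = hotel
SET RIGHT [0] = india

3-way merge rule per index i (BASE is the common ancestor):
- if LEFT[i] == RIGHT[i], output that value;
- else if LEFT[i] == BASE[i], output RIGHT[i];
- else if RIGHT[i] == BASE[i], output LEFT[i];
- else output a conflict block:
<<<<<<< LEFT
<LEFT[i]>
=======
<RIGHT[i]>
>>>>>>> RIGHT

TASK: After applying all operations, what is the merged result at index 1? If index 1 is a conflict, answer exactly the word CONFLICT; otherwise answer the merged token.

Answer: charlie

Derivation:
Final LEFT:  [foxtrot, charlie, india, hotel, alpha, india, echo]
Final RIGHT: [india, hotel, delta, india, hotel, india, echo]
i=0: BASE=alpha L=foxtrot R=india all differ -> CONFLICT
i=1: L=charlie, R=hotel=BASE -> take LEFT -> charlie
i=2: L=india=BASE, R=delta -> take RIGHT -> delta
i=3: L=hotel, R=india=BASE -> take LEFT -> hotel
i=4: L=alpha=BASE, R=hotel -> take RIGHT -> hotel
i=5: L=india R=india -> agree -> india
i=6: L=echo R=echo -> agree -> echo
Index 1 -> charlie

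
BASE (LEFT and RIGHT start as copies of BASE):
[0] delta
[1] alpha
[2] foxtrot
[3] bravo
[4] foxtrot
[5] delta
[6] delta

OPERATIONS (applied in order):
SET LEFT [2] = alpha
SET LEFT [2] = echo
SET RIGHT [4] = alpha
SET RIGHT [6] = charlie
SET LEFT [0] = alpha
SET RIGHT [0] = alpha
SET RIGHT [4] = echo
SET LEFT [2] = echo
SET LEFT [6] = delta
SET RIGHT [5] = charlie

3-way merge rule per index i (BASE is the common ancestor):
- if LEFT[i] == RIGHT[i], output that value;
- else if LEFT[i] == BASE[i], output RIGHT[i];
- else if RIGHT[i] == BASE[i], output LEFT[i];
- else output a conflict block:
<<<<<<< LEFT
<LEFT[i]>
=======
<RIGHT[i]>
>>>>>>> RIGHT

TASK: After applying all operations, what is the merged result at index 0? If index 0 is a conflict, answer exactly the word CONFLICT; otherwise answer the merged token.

Final LEFT:  [alpha, alpha, echo, bravo, foxtrot, delta, delta]
Final RIGHT: [alpha, alpha, foxtrot, bravo, echo, charlie, charlie]
i=0: L=alpha R=alpha -> agree -> alpha
i=1: L=alpha R=alpha -> agree -> alpha
i=2: L=echo, R=foxtrot=BASE -> take LEFT -> echo
i=3: L=bravo R=bravo -> agree -> bravo
i=4: L=foxtrot=BASE, R=echo -> take RIGHT -> echo
i=5: L=delta=BASE, R=charlie -> take RIGHT -> charlie
i=6: L=delta=BASE, R=charlie -> take RIGHT -> charlie
Index 0 -> alpha

Answer: alpha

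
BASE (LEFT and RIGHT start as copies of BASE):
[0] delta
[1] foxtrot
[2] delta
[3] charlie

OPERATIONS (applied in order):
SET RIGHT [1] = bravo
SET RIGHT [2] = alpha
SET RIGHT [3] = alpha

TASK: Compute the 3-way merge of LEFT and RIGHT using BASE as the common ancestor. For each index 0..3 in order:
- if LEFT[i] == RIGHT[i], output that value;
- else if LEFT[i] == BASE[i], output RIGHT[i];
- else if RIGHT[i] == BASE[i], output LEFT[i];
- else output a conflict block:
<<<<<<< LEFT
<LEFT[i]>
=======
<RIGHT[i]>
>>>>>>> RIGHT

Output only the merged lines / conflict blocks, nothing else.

Final LEFT:  [delta, foxtrot, delta, charlie]
Final RIGHT: [delta, bravo, alpha, alpha]
i=0: L=delta R=delta -> agree -> delta
i=1: L=foxtrot=BASE, R=bravo -> take RIGHT -> bravo
i=2: L=delta=BASE, R=alpha -> take RIGHT -> alpha
i=3: L=charlie=BASE, R=alpha -> take RIGHT -> alpha

Answer: delta
bravo
alpha
alpha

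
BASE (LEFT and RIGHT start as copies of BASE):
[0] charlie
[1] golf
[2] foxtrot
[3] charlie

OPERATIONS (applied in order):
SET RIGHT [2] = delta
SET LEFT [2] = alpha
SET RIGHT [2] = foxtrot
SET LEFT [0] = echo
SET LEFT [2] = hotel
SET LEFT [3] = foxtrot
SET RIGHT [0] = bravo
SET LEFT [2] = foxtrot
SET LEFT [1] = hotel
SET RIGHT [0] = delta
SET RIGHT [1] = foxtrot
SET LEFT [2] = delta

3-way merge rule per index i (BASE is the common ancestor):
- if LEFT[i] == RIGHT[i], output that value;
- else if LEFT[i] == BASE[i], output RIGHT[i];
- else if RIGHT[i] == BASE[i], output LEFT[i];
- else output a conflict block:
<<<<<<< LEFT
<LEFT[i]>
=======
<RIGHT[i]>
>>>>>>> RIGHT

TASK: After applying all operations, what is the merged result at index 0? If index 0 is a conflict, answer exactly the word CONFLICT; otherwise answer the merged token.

Answer: CONFLICT

Derivation:
Final LEFT:  [echo, hotel, delta, foxtrot]
Final RIGHT: [delta, foxtrot, foxtrot, charlie]
i=0: BASE=charlie L=echo R=delta all differ -> CONFLICT
i=1: BASE=golf L=hotel R=foxtrot all differ -> CONFLICT
i=2: L=delta, R=foxtrot=BASE -> take LEFT -> delta
i=3: L=foxtrot, R=charlie=BASE -> take LEFT -> foxtrot
Index 0 -> CONFLICT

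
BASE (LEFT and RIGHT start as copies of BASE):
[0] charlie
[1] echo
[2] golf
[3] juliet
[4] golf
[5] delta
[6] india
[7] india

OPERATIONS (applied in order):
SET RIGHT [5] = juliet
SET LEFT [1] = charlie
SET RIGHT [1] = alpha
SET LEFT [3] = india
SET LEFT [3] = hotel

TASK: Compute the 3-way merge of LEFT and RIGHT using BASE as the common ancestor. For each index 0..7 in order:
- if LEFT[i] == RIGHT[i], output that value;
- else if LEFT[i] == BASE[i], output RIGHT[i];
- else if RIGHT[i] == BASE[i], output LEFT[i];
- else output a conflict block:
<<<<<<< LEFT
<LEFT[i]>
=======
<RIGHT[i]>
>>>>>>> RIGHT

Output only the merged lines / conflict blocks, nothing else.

Final LEFT:  [charlie, charlie, golf, hotel, golf, delta, india, india]
Final RIGHT: [charlie, alpha, golf, juliet, golf, juliet, india, india]
i=0: L=charlie R=charlie -> agree -> charlie
i=1: BASE=echo L=charlie R=alpha all differ -> CONFLICT
i=2: L=golf R=golf -> agree -> golf
i=3: L=hotel, R=juliet=BASE -> take LEFT -> hotel
i=4: L=golf R=golf -> agree -> golf
i=5: L=delta=BASE, R=juliet -> take RIGHT -> juliet
i=6: L=india R=india -> agree -> india
i=7: L=india R=india -> agree -> india

Answer: charlie
<<<<<<< LEFT
charlie
=======
alpha
>>>>>>> RIGHT
golf
hotel
golf
juliet
india
india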